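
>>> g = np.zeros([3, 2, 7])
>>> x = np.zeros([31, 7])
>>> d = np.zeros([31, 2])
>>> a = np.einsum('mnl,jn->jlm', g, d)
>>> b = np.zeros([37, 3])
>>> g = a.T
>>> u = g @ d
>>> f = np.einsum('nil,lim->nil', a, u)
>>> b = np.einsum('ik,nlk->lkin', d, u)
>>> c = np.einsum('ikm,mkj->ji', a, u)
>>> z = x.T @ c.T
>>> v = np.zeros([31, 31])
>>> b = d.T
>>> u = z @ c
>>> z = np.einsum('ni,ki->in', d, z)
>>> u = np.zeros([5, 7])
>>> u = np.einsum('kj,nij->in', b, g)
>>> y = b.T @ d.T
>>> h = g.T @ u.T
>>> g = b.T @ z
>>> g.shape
(31, 31)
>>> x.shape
(31, 7)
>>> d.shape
(31, 2)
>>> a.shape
(31, 7, 3)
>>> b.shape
(2, 31)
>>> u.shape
(7, 3)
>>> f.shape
(31, 7, 3)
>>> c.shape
(2, 31)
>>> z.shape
(2, 31)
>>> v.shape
(31, 31)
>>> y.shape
(31, 31)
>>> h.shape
(31, 7, 7)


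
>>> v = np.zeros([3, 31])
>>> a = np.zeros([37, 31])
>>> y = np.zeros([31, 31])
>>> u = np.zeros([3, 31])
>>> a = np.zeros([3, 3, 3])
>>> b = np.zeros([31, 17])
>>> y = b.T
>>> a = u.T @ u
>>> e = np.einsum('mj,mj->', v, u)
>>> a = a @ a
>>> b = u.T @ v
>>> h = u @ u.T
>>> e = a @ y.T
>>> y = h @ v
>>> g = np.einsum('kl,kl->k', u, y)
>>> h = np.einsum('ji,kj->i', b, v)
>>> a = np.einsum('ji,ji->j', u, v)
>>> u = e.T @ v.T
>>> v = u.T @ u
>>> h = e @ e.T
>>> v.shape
(3, 3)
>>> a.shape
(3,)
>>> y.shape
(3, 31)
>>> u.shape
(17, 3)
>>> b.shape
(31, 31)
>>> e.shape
(31, 17)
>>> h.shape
(31, 31)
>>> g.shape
(3,)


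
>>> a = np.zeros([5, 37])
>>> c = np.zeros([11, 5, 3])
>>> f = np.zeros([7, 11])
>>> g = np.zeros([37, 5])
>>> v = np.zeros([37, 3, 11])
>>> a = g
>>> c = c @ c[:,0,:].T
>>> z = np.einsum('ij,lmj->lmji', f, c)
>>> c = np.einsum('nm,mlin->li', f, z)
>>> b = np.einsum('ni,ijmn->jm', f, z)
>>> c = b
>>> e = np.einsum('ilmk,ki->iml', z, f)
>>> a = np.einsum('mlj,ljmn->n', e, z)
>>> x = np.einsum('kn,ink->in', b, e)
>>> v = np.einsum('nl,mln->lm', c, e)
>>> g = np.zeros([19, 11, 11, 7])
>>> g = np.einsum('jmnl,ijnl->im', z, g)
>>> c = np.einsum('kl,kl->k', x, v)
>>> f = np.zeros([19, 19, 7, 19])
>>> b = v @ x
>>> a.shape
(7,)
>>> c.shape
(11,)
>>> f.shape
(19, 19, 7, 19)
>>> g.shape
(19, 5)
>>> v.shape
(11, 11)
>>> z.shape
(11, 5, 11, 7)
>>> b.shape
(11, 11)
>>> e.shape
(11, 11, 5)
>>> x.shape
(11, 11)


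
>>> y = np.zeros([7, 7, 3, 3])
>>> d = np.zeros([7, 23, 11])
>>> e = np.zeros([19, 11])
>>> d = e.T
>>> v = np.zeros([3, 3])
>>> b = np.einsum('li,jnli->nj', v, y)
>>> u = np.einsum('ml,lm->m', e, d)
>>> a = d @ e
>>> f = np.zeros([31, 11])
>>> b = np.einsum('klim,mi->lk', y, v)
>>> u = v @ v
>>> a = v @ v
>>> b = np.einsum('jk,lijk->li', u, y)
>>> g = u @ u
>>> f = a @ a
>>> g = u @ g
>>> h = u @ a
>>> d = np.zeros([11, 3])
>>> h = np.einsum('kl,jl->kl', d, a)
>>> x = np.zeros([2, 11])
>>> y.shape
(7, 7, 3, 3)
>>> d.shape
(11, 3)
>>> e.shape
(19, 11)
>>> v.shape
(3, 3)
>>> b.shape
(7, 7)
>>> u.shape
(3, 3)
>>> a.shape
(3, 3)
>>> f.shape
(3, 3)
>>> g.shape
(3, 3)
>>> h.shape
(11, 3)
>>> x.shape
(2, 11)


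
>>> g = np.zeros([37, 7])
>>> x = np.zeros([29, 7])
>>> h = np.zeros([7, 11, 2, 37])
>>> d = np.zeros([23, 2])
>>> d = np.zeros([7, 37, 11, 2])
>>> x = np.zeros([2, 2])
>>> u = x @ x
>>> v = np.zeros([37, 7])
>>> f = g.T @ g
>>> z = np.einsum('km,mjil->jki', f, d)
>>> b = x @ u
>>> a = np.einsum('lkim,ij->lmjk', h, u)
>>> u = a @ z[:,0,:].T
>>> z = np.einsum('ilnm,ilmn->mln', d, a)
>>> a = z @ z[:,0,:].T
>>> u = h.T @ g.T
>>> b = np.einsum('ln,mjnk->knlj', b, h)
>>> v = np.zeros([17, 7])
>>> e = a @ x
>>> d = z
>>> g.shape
(37, 7)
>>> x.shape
(2, 2)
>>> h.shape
(7, 11, 2, 37)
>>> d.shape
(2, 37, 11)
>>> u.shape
(37, 2, 11, 37)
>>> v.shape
(17, 7)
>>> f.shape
(7, 7)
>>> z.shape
(2, 37, 11)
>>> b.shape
(37, 2, 2, 11)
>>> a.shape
(2, 37, 2)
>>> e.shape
(2, 37, 2)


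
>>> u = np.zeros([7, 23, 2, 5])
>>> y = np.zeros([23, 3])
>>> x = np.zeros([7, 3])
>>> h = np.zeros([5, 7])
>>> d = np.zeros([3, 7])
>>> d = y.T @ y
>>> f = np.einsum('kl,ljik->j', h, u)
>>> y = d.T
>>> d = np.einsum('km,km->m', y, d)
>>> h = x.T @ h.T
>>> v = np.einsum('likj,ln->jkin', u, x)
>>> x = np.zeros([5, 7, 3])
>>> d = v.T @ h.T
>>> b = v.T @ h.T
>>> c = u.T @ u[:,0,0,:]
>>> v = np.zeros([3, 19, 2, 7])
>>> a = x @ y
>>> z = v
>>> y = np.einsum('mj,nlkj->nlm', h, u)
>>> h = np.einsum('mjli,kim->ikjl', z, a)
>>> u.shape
(7, 23, 2, 5)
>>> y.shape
(7, 23, 3)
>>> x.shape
(5, 7, 3)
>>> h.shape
(7, 5, 19, 2)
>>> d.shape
(3, 23, 2, 3)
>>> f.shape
(23,)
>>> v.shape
(3, 19, 2, 7)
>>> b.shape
(3, 23, 2, 3)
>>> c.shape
(5, 2, 23, 5)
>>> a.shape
(5, 7, 3)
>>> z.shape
(3, 19, 2, 7)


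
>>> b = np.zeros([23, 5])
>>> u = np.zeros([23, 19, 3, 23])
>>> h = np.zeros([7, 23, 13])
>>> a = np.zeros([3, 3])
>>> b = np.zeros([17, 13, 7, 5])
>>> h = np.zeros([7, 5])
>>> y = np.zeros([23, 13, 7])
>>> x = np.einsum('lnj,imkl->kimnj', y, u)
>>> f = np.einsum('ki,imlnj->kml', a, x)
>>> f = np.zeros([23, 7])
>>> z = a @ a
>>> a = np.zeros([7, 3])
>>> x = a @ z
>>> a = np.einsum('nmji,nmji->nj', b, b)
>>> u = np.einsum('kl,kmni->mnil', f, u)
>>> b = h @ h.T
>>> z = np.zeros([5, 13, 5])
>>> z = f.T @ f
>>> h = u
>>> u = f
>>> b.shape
(7, 7)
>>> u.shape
(23, 7)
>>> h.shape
(19, 3, 23, 7)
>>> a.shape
(17, 7)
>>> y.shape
(23, 13, 7)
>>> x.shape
(7, 3)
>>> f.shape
(23, 7)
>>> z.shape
(7, 7)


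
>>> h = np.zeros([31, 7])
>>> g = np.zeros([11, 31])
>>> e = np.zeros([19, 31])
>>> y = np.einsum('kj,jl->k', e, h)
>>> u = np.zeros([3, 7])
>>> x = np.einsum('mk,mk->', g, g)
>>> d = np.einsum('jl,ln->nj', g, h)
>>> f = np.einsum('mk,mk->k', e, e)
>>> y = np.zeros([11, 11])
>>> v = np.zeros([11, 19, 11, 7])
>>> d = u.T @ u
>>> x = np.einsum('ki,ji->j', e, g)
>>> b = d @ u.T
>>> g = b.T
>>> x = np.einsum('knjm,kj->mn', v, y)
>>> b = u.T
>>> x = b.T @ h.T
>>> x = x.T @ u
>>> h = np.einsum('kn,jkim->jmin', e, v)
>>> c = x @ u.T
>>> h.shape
(11, 7, 11, 31)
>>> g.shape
(3, 7)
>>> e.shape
(19, 31)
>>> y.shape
(11, 11)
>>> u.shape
(3, 7)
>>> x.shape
(31, 7)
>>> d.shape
(7, 7)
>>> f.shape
(31,)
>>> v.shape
(11, 19, 11, 7)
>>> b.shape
(7, 3)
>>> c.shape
(31, 3)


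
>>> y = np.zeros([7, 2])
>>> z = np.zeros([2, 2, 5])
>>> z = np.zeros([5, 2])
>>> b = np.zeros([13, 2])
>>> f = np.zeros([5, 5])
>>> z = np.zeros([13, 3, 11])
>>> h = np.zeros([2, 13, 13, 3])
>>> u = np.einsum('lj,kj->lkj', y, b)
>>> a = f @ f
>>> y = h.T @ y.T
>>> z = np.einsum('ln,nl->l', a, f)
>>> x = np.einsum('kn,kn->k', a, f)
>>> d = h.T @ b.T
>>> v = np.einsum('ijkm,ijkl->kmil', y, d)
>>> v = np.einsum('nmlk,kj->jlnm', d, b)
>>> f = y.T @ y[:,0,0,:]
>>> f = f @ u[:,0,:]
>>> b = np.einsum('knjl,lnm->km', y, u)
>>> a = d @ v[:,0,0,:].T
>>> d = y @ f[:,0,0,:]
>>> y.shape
(3, 13, 13, 7)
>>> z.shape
(5,)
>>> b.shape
(3, 2)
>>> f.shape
(7, 13, 13, 2)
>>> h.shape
(2, 13, 13, 3)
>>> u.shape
(7, 13, 2)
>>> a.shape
(3, 13, 13, 2)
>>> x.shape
(5,)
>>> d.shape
(3, 13, 13, 2)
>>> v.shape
(2, 13, 3, 13)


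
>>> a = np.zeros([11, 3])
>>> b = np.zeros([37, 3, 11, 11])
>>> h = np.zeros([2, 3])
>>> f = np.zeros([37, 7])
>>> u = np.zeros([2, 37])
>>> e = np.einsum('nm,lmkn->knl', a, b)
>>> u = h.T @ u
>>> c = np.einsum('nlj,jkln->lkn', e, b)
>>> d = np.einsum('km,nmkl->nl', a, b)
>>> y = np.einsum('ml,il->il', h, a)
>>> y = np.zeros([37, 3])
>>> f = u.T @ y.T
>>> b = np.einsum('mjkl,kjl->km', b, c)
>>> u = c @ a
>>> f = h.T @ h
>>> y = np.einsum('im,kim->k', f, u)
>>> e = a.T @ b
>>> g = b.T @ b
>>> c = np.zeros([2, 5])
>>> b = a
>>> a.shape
(11, 3)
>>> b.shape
(11, 3)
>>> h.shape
(2, 3)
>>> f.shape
(3, 3)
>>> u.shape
(11, 3, 3)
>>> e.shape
(3, 37)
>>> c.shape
(2, 5)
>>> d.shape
(37, 11)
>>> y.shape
(11,)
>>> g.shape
(37, 37)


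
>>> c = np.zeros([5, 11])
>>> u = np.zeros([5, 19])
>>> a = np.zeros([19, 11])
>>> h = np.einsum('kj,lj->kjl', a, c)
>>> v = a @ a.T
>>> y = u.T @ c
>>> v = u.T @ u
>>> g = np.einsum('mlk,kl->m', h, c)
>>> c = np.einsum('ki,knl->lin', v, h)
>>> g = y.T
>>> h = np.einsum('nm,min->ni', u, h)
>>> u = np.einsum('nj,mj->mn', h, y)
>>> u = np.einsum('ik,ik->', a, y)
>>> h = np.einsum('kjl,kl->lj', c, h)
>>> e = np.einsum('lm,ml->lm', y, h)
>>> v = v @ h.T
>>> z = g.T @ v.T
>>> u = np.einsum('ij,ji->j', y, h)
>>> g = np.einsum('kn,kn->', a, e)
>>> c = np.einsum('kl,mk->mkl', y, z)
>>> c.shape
(19, 19, 11)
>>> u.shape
(11,)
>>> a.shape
(19, 11)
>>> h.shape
(11, 19)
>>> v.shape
(19, 11)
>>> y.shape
(19, 11)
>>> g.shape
()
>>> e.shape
(19, 11)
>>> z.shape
(19, 19)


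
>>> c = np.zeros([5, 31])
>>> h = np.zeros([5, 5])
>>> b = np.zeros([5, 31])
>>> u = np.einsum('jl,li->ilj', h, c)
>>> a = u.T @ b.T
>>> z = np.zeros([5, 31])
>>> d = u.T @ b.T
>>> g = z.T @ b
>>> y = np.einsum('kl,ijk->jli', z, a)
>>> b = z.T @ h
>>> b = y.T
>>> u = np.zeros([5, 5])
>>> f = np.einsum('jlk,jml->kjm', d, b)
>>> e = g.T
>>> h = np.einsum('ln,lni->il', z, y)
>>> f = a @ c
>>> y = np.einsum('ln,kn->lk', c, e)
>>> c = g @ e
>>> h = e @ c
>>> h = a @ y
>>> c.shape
(31, 31)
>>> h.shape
(5, 5, 31)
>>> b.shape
(5, 31, 5)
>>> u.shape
(5, 5)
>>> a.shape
(5, 5, 5)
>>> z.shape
(5, 31)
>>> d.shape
(5, 5, 5)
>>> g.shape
(31, 31)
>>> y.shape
(5, 31)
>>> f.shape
(5, 5, 31)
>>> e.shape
(31, 31)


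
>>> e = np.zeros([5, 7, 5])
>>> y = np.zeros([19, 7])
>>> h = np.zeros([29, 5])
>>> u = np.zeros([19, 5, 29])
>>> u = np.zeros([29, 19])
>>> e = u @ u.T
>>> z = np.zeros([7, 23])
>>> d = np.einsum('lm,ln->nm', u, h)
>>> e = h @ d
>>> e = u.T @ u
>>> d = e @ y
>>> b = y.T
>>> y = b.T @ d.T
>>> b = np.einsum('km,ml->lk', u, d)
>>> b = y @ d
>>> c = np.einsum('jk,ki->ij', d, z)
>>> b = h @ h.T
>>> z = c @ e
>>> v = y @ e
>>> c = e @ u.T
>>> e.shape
(19, 19)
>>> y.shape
(19, 19)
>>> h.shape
(29, 5)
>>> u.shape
(29, 19)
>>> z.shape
(23, 19)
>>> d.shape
(19, 7)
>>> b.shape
(29, 29)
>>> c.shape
(19, 29)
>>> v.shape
(19, 19)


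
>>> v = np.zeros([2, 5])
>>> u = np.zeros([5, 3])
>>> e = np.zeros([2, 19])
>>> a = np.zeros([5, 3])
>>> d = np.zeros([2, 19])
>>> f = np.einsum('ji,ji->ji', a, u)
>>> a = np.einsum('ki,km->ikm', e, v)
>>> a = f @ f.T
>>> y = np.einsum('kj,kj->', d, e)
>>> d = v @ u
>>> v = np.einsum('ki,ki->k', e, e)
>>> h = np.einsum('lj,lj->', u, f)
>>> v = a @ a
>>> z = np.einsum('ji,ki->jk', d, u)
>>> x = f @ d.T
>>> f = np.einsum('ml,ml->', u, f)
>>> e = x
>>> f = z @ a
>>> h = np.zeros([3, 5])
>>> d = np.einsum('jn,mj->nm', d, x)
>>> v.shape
(5, 5)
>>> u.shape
(5, 3)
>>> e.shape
(5, 2)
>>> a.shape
(5, 5)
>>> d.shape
(3, 5)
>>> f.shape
(2, 5)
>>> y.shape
()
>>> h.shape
(3, 5)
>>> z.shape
(2, 5)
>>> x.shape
(5, 2)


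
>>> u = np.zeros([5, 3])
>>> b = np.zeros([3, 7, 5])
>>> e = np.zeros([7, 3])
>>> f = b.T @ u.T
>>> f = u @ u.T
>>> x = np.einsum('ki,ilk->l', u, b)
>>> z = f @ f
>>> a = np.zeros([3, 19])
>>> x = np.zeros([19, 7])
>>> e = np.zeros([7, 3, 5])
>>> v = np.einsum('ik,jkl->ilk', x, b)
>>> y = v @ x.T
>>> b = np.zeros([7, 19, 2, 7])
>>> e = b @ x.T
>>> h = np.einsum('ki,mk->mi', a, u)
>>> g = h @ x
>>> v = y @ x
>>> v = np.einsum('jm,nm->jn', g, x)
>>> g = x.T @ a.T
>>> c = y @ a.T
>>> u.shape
(5, 3)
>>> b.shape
(7, 19, 2, 7)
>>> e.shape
(7, 19, 2, 19)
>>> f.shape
(5, 5)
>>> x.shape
(19, 7)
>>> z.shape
(5, 5)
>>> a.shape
(3, 19)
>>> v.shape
(5, 19)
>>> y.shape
(19, 5, 19)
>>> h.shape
(5, 19)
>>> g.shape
(7, 3)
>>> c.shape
(19, 5, 3)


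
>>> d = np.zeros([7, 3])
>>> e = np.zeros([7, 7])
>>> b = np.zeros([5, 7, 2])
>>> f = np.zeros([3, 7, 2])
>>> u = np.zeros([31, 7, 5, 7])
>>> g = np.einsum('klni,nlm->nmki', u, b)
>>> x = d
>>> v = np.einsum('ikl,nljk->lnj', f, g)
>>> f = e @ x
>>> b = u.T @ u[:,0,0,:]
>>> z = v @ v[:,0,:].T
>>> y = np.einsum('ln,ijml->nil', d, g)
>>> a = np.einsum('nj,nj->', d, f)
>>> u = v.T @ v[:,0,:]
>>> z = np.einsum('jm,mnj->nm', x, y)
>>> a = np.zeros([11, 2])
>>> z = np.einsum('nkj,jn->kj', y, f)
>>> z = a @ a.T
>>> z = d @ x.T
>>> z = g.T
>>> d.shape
(7, 3)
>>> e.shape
(7, 7)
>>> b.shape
(7, 5, 7, 7)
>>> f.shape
(7, 3)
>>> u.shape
(31, 5, 31)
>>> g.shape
(5, 2, 31, 7)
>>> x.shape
(7, 3)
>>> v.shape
(2, 5, 31)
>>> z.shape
(7, 31, 2, 5)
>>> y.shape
(3, 5, 7)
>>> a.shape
(11, 2)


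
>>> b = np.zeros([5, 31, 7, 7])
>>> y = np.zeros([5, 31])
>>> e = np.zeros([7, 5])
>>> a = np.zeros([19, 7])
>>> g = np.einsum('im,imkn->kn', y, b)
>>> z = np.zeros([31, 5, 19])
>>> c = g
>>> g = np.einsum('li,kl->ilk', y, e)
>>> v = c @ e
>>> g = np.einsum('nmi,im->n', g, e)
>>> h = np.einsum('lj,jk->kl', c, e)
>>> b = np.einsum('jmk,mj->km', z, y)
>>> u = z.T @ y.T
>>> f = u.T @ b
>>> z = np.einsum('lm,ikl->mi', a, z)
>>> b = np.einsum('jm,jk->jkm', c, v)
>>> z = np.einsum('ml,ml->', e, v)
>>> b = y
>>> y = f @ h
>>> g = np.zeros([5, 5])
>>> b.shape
(5, 31)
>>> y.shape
(5, 5, 7)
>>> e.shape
(7, 5)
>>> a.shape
(19, 7)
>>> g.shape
(5, 5)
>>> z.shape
()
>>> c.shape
(7, 7)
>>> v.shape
(7, 5)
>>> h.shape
(5, 7)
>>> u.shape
(19, 5, 5)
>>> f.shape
(5, 5, 5)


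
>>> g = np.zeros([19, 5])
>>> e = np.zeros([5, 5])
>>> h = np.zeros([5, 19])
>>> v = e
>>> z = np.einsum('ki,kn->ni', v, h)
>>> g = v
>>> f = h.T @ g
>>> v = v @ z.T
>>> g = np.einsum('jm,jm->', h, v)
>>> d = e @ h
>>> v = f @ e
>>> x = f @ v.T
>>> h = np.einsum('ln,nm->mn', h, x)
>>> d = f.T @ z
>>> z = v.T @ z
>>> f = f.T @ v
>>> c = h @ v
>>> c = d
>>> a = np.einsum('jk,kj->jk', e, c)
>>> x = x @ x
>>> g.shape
()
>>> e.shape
(5, 5)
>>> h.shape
(19, 19)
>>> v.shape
(19, 5)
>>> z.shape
(5, 5)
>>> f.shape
(5, 5)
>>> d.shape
(5, 5)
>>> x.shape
(19, 19)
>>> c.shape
(5, 5)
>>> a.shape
(5, 5)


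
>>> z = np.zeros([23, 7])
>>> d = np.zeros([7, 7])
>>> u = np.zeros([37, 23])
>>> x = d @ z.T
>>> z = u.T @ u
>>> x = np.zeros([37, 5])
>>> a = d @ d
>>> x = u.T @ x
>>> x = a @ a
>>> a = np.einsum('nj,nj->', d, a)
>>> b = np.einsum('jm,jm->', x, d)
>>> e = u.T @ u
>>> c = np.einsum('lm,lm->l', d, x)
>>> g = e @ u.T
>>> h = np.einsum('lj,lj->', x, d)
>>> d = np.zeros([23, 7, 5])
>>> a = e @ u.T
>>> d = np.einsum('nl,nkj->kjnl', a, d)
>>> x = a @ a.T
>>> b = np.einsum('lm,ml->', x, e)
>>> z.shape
(23, 23)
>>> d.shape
(7, 5, 23, 37)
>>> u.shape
(37, 23)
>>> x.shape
(23, 23)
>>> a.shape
(23, 37)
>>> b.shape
()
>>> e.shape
(23, 23)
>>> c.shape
(7,)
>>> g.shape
(23, 37)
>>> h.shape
()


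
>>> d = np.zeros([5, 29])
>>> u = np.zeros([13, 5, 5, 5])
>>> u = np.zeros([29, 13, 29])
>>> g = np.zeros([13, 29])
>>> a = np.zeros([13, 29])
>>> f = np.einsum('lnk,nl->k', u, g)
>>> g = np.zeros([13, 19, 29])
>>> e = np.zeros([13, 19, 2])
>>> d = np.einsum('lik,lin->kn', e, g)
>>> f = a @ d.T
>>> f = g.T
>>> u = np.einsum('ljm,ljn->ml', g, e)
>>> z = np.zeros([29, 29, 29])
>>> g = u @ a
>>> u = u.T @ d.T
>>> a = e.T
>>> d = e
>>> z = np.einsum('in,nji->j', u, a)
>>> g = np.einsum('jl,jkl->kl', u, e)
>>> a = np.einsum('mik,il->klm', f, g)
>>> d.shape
(13, 19, 2)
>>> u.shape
(13, 2)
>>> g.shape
(19, 2)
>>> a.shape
(13, 2, 29)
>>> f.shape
(29, 19, 13)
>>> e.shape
(13, 19, 2)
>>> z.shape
(19,)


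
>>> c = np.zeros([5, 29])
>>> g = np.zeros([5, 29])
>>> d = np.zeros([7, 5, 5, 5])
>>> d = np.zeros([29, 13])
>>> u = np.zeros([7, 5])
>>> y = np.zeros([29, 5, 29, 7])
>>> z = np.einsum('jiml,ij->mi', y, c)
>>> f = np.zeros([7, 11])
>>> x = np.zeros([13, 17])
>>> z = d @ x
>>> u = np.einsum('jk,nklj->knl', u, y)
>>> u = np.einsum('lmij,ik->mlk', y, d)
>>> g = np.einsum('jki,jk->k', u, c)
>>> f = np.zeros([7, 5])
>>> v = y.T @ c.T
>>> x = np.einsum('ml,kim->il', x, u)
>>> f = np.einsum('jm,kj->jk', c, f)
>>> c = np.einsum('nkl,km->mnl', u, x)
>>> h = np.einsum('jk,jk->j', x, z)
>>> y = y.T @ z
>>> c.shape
(17, 5, 13)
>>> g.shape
(29,)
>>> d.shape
(29, 13)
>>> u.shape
(5, 29, 13)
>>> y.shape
(7, 29, 5, 17)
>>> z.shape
(29, 17)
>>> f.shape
(5, 7)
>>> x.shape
(29, 17)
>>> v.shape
(7, 29, 5, 5)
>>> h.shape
(29,)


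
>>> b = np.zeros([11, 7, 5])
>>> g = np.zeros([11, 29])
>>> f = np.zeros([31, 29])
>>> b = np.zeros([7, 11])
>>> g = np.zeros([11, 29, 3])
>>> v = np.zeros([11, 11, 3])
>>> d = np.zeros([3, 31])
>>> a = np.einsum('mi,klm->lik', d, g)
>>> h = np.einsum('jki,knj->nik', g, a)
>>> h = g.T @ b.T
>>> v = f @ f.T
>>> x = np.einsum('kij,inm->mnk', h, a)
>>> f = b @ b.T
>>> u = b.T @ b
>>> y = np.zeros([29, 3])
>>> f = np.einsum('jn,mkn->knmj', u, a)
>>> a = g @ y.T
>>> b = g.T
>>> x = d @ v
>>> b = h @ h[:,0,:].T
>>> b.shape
(3, 29, 3)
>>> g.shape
(11, 29, 3)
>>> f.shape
(31, 11, 29, 11)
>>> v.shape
(31, 31)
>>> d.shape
(3, 31)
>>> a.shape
(11, 29, 29)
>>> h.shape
(3, 29, 7)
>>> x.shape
(3, 31)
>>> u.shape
(11, 11)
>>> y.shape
(29, 3)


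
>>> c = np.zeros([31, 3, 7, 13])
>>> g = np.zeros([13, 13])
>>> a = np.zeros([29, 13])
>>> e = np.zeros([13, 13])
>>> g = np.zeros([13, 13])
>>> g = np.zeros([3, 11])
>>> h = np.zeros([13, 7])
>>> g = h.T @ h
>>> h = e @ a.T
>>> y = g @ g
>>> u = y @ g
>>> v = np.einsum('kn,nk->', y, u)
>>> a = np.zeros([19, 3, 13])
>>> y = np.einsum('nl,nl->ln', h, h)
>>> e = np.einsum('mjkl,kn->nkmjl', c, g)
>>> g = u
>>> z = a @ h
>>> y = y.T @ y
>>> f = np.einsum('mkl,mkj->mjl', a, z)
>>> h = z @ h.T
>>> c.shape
(31, 3, 7, 13)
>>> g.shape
(7, 7)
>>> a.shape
(19, 3, 13)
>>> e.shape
(7, 7, 31, 3, 13)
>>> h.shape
(19, 3, 13)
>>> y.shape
(13, 13)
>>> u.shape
(7, 7)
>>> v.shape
()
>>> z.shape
(19, 3, 29)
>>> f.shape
(19, 29, 13)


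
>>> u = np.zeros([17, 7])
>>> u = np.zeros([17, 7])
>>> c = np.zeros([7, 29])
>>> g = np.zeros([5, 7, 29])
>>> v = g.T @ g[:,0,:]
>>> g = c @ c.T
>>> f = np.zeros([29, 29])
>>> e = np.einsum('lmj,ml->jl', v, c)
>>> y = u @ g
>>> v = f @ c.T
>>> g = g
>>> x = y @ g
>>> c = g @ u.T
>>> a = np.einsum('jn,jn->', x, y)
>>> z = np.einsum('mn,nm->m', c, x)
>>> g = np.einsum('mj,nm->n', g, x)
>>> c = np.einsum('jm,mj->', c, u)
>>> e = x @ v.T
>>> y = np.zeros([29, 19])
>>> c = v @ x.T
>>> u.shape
(17, 7)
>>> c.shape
(29, 17)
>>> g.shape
(17,)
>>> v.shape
(29, 7)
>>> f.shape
(29, 29)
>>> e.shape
(17, 29)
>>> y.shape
(29, 19)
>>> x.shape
(17, 7)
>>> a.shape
()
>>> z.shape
(7,)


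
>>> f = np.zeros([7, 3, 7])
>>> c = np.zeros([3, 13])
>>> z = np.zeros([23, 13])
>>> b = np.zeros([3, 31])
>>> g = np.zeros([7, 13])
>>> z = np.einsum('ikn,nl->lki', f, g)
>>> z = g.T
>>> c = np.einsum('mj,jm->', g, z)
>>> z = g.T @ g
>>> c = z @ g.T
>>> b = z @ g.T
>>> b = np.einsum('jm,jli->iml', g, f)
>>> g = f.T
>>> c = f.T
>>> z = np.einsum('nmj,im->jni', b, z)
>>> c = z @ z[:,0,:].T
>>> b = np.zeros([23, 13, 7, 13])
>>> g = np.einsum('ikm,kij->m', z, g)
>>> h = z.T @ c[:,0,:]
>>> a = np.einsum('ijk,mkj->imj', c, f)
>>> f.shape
(7, 3, 7)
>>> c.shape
(3, 7, 3)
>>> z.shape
(3, 7, 13)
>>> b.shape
(23, 13, 7, 13)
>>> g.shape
(13,)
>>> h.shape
(13, 7, 3)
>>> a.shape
(3, 7, 7)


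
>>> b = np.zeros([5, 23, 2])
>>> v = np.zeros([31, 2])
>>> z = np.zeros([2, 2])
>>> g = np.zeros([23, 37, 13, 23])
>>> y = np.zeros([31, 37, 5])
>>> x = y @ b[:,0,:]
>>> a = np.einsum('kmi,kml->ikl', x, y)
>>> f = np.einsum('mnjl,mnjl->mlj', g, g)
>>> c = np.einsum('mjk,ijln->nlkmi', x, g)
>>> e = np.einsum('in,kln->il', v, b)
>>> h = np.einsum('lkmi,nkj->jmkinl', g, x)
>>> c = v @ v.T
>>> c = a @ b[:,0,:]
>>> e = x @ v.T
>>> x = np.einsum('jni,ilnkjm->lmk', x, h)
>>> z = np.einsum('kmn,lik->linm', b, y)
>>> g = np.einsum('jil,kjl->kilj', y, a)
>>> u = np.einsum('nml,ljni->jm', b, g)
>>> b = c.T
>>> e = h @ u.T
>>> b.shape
(2, 31, 2)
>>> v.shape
(31, 2)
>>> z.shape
(31, 37, 2, 23)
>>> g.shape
(2, 37, 5, 31)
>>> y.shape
(31, 37, 5)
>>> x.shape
(13, 23, 23)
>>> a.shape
(2, 31, 5)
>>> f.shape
(23, 23, 13)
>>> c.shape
(2, 31, 2)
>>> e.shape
(2, 13, 37, 23, 31, 37)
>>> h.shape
(2, 13, 37, 23, 31, 23)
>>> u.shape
(37, 23)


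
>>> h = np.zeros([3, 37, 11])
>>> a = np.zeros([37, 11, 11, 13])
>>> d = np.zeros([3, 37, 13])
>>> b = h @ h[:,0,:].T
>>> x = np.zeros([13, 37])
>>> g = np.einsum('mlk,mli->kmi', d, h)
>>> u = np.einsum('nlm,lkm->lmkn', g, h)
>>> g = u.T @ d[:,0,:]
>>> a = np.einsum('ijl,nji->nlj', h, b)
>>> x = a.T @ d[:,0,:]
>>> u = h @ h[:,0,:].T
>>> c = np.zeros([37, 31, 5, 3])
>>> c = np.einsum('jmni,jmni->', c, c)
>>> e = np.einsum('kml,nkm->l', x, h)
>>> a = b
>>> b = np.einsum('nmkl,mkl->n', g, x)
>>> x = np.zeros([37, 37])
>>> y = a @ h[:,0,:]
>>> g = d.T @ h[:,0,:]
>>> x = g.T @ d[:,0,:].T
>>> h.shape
(3, 37, 11)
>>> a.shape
(3, 37, 3)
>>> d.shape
(3, 37, 13)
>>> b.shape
(13,)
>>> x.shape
(11, 37, 3)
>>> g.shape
(13, 37, 11)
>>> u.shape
(3, 37, 3)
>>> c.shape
()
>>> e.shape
(13,)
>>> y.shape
(3, 37, 11)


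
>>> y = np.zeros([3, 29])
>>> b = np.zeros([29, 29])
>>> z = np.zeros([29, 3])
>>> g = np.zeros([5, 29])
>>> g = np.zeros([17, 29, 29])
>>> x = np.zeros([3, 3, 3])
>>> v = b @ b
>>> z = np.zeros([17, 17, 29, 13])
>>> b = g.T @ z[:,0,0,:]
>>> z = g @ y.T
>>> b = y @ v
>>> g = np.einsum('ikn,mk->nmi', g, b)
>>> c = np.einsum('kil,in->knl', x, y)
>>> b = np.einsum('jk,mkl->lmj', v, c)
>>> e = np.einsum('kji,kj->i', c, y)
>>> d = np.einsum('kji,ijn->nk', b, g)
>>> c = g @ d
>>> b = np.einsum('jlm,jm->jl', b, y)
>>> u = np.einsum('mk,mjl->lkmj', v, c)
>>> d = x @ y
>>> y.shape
(3, 29)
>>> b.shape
(3, 3)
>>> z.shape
(17, 29, 3)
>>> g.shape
(29, 3, 17)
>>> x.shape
(3, 3, 3)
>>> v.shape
(29, 29)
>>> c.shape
(29, 3, 3)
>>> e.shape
(3,)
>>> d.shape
(3, 3, 29)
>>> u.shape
(3, 29, 29, 3)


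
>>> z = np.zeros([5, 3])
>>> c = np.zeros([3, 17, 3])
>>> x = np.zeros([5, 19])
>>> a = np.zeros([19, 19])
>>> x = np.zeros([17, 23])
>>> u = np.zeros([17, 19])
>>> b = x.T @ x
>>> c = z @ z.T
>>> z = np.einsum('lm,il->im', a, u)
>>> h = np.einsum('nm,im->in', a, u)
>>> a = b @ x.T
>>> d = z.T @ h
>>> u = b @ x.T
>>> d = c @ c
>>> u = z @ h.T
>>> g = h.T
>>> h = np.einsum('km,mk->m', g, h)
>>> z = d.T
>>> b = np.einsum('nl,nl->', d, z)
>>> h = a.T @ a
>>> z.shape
(5, 5)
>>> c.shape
(5, 5)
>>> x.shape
(17, 23)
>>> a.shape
(23, 17)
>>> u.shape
(17, 17)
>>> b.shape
()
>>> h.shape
(17, 17)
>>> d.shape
(5, 5)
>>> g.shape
(19, 17)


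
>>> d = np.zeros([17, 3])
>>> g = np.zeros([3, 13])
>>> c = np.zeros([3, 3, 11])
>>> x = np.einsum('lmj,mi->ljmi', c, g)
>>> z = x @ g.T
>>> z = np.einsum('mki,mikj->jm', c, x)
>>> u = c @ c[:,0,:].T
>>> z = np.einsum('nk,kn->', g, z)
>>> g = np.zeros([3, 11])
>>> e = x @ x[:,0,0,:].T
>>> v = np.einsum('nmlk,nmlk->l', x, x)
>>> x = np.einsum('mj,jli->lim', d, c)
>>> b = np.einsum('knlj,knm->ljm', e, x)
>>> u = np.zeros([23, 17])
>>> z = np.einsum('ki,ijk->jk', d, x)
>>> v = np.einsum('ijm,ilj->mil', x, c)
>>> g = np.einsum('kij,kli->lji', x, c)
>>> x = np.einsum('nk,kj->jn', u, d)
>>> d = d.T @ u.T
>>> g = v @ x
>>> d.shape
(3, 23)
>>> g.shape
(17, 3, 23)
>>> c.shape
(3, 3, 11)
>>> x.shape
(3, 23)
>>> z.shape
(11, 17)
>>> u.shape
(23, 17)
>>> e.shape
(3, 11, 3, 3)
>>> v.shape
(17, 3, 3)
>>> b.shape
(3, 3, 17)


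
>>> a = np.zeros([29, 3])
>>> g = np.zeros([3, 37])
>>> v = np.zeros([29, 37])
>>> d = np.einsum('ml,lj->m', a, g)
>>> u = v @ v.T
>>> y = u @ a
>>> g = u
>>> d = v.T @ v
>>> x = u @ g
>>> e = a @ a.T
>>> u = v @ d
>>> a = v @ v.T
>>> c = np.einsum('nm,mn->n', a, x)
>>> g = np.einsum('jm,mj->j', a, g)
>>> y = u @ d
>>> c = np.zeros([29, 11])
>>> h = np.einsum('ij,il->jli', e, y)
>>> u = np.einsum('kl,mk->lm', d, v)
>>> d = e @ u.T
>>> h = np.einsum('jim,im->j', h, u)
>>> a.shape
(29, 29)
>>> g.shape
(29,)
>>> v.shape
(29, 37)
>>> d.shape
(29, 37)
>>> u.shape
(37, 29)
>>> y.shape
(29, 37)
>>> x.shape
(29, 29)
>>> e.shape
(29, 29)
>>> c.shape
(29, 11)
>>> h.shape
(29,)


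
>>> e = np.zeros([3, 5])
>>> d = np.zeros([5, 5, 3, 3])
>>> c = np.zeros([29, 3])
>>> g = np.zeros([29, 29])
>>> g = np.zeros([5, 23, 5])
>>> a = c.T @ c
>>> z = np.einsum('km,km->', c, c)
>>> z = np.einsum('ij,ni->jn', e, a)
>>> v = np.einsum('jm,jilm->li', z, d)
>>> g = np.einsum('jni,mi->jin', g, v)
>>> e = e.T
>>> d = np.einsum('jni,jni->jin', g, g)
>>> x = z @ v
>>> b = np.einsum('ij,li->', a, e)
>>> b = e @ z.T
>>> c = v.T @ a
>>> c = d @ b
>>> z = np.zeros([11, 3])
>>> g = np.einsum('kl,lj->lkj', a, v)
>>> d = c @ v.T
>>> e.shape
(5, 3)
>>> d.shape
(5, 23, 3)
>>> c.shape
(5, 23, 5)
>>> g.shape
(3, 3, 5)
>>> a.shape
(3, 3)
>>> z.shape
(11, 3)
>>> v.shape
(3, 5)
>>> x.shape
(5, 5)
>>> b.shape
(5, 5)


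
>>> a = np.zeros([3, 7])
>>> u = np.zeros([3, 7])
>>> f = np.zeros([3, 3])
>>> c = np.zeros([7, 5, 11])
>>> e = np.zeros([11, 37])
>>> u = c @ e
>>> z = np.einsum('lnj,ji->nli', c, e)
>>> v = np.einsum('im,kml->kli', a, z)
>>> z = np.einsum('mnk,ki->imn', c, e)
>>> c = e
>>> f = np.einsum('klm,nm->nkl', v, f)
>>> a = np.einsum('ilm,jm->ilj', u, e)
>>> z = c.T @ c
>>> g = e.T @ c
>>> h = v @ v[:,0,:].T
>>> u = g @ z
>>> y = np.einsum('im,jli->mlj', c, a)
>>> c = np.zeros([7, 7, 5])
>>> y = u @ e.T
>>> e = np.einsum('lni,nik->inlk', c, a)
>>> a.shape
(7, 5, 11)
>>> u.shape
(37, 37)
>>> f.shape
(3, 5, 37)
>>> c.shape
(7, 7, 5)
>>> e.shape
(5, 7, 7, 11)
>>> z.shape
(37, 37)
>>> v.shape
(5, 37, 3)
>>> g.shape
(37, 37)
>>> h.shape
(5, 37, 5)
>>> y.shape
(37, 11)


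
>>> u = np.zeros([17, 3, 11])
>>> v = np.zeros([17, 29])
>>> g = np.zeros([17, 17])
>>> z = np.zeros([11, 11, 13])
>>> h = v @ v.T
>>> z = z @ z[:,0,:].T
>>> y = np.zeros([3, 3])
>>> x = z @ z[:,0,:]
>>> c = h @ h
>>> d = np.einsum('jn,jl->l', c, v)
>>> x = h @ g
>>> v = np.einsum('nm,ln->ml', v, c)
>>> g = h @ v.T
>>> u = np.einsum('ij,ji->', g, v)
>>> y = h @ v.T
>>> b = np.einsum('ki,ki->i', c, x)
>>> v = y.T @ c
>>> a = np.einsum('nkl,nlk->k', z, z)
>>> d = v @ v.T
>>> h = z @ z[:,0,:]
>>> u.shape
()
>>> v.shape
(29, 17)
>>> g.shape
(17, 29)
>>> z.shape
(11, 11, 11)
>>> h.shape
(11, 11, 11)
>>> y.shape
(17, 29)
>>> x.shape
(17, 17)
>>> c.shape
(17, 17)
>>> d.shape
(29, 29)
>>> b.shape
(17,)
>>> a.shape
(11,)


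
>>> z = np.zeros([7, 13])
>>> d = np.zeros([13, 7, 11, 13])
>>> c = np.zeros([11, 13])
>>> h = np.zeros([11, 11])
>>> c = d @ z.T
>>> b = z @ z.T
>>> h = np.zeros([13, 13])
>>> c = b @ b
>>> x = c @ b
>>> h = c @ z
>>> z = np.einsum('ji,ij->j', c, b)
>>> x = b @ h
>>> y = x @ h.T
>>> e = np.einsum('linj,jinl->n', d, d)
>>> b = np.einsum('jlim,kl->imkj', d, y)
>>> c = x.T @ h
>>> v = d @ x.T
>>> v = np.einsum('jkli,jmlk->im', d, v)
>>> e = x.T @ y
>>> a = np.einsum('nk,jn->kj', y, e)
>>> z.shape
(7,)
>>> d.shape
(13, 7, 11, 13)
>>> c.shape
(13, 13)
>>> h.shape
(7, 13)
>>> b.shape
(11, 13, 7, 13)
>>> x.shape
(7, 13)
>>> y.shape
(7, 7)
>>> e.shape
(13, 7)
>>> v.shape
(13, 7)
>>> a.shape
(7, 13)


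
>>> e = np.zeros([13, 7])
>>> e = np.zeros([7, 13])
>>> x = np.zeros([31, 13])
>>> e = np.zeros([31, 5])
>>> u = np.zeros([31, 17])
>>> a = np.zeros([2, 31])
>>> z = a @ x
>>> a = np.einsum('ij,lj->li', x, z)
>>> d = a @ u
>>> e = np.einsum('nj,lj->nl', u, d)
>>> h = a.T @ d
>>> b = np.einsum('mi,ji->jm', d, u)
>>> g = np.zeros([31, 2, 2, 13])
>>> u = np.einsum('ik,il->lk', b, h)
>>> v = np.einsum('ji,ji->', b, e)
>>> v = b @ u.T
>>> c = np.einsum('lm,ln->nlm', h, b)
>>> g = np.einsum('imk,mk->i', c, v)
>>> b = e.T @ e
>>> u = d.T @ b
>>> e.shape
(31, 2)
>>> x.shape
(31, 13)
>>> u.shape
(17, 2)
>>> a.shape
(2, 31)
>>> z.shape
(2, 13)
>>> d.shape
(2, 17)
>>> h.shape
(31, 17)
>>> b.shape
(2, 2)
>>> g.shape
(2,)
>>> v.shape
(31, 17)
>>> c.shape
(2, 31, 17)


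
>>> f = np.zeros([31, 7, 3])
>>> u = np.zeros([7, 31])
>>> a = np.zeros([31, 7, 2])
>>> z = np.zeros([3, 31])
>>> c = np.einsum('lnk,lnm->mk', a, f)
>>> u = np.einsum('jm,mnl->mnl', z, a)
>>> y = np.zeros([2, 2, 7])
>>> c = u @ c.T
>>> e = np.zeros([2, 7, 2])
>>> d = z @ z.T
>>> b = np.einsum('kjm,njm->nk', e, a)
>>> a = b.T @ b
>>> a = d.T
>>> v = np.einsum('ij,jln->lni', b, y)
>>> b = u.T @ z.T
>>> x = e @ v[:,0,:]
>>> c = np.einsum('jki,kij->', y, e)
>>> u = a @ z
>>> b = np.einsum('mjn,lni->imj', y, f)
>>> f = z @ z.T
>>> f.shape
(3, 3)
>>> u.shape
(3, 31)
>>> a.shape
(3, 3)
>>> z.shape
(3, 31)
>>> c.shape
()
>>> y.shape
(2, 2, 7)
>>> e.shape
(2, 7, 2)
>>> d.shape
(3, 3)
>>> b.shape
(3, 2, 2)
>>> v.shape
(2, 7, 31)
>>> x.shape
(2, 7, 31)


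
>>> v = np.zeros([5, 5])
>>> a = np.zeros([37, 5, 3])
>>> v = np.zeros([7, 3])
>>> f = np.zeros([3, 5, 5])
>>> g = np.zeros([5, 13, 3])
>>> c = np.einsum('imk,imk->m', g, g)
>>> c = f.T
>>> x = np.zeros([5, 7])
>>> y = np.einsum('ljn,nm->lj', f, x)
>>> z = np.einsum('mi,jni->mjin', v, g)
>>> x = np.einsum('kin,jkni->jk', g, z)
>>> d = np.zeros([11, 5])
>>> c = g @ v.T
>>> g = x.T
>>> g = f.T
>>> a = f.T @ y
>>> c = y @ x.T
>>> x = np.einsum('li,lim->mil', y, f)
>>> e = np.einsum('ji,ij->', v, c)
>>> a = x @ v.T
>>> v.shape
(7, 3)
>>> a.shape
(5, 5, 7)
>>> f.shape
(3, 5, 5)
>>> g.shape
(5, 5, 3)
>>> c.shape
(3, 7)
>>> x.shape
(5, 5, 3)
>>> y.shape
(3, 5)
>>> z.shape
(7, 5, 3, 13)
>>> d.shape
(11, 5)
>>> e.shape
()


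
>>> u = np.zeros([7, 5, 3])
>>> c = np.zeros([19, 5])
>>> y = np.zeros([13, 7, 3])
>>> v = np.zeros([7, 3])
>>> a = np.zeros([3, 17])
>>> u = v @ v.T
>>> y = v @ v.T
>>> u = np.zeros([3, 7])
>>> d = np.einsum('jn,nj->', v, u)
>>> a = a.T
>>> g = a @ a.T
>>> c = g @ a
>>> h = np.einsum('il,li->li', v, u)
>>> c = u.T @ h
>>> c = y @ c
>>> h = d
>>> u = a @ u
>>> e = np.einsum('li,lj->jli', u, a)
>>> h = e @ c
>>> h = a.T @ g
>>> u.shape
(17, 7)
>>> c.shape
(7, 7)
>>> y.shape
(7, 7)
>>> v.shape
(7, 3)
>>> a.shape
(17, 3)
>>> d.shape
()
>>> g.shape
(17, 17)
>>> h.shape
(3, 17)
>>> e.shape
(3, 17, 7)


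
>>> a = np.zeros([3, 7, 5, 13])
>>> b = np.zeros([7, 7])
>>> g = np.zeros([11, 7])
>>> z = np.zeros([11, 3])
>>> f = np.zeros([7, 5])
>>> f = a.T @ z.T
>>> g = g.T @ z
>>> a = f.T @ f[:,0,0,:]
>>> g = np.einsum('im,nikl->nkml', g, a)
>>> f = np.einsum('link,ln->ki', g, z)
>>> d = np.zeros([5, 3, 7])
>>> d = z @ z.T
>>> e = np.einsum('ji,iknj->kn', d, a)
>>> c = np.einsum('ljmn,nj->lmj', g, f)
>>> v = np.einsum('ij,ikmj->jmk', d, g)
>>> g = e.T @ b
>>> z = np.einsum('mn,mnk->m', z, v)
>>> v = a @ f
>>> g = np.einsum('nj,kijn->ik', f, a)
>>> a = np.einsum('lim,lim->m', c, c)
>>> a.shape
(5,)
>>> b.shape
(7, 7)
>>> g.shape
(7, 11)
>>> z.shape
(11,)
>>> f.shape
(11, 5)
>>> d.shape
(11, 11)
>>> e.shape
(7, 5)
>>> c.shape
(11, 3, 5)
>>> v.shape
(11, 7, 5, 5)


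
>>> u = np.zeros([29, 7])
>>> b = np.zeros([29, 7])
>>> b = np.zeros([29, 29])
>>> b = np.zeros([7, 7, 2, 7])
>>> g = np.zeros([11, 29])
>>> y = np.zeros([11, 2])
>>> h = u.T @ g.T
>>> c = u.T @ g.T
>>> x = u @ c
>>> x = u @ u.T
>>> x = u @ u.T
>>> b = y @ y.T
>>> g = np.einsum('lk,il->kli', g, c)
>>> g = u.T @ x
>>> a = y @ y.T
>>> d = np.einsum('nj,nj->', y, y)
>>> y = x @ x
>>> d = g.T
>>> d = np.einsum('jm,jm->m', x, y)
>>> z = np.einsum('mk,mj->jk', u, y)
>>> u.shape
(29, 7)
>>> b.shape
(11, 11)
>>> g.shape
(7, 29)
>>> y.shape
(29, 29)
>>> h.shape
(7, 11)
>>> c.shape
(7, 11)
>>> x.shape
(29, 29)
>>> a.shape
(11, 11)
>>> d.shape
(29,)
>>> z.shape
(29, 7)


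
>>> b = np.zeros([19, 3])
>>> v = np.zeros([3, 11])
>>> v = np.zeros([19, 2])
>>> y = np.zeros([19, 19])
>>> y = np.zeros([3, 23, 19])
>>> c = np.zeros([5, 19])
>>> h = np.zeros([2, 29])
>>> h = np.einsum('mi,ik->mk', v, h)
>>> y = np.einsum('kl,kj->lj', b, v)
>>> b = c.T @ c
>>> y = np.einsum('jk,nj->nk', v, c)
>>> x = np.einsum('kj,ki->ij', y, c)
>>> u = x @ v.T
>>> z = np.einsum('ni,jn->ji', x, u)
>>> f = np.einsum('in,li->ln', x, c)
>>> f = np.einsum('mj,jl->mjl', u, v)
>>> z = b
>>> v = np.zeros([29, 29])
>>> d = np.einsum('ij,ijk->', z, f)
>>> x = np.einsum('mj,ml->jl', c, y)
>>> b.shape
(19, 19)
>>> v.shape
(29, 29)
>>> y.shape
(5, 2)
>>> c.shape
(5, 19)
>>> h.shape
(19, 29)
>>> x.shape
(19, 2)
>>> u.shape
(19, 19)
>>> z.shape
(19, 19)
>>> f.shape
(19, 19, 2)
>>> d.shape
()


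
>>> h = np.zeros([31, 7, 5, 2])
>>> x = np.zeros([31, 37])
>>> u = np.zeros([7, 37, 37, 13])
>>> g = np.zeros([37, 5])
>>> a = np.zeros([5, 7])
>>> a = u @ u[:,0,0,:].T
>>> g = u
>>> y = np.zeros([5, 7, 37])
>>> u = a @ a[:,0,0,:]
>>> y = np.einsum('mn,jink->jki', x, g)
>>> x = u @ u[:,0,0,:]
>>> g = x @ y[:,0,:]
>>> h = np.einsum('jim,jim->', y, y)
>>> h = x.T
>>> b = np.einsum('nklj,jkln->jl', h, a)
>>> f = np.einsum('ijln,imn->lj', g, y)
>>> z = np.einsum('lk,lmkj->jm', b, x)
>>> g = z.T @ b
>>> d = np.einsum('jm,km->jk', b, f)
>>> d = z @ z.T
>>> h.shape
(7, 37, 37, 7)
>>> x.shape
(7, 37, 37, 7)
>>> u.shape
(7, 37, 37, 7)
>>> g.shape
(37, 37)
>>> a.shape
(7, 37, 37, 7)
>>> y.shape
(7, 13, 37)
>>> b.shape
(7, 37)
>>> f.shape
(37, 37)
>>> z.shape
(7, 37)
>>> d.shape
(7, 7)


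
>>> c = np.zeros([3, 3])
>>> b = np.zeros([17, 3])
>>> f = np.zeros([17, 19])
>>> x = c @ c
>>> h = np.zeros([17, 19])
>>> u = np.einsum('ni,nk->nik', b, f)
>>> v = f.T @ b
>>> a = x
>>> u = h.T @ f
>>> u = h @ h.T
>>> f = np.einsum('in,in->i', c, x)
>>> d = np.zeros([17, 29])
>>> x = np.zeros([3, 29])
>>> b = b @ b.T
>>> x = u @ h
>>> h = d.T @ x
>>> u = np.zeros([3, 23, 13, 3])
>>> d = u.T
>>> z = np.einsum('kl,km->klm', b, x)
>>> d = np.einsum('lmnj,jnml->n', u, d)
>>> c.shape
(3, 3)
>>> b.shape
(17, 17)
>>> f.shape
(3,)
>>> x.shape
(17, 19)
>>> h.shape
(29, 19)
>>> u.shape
(3, 23, 13, 3)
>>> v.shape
(19, 3)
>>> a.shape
(3, 3)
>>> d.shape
(13,)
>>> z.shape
(17, 17, 19)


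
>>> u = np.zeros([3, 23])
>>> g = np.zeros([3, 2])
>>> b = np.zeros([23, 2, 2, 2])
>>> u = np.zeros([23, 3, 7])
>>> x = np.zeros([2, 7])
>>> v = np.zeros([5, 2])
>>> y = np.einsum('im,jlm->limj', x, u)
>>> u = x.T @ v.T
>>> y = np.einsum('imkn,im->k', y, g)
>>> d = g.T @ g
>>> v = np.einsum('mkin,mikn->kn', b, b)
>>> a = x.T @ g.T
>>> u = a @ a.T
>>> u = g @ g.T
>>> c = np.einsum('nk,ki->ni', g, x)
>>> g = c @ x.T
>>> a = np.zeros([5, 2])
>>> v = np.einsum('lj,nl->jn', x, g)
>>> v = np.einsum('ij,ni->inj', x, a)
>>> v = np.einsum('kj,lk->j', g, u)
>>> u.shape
(3, 3)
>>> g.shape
(3, 2)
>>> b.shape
(23, 2, 2, 2)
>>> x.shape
(2, 7)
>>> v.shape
(2,)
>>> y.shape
(7,)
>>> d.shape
(2, 2)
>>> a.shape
(5, 2)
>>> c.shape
(3, 7)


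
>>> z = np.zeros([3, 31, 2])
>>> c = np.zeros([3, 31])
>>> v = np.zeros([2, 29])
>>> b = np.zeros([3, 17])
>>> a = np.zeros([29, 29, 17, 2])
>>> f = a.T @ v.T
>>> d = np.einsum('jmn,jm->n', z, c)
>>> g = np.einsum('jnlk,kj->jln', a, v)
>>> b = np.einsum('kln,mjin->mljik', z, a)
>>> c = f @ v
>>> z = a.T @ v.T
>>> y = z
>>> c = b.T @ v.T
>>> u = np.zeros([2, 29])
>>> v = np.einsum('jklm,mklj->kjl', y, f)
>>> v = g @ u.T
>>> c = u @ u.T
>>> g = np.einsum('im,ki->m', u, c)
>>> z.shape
(2, 17, 29, 2)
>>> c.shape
(2, 2)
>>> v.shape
(29, 17, 2)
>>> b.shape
(29, 31, 29, 17, 3)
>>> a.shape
(29, 29, 17, 2)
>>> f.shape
(2, 17, 29, 2)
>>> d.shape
(2,)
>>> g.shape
(29,)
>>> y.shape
(2, 17, 29, 2)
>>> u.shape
(2, 29)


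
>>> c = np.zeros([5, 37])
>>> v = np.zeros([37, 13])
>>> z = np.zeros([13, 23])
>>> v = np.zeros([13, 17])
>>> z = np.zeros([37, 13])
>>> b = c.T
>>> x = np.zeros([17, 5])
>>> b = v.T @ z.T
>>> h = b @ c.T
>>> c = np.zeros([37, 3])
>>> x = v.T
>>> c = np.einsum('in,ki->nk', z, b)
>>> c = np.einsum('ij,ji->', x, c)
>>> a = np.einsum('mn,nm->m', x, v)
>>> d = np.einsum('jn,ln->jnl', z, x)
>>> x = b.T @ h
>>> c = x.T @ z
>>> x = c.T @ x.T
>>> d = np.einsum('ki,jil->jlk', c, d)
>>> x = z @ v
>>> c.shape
(5, 13)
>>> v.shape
(13, 17)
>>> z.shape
(37, 13)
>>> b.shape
(17, 37)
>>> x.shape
(37, 17)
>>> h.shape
(17, 5)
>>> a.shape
(17,)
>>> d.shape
(37, 17, 5)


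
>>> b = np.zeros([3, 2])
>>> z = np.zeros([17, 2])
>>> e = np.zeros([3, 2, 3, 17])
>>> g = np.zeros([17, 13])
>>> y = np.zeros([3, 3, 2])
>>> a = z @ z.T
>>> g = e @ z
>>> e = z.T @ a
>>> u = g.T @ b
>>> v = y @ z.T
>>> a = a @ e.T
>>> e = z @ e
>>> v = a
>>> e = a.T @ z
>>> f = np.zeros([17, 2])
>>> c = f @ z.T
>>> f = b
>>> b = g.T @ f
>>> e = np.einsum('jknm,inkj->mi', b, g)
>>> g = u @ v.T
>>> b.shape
(2, 3, 2, 2)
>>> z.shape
(17, 2)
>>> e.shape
(2, 3)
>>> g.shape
(2, 3, 2, 17)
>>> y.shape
(3, 3, 2)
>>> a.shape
(17, 2)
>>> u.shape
(2, 3, 2, 2)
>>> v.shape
(17, 2)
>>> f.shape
(3, 2)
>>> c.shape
(17, 17)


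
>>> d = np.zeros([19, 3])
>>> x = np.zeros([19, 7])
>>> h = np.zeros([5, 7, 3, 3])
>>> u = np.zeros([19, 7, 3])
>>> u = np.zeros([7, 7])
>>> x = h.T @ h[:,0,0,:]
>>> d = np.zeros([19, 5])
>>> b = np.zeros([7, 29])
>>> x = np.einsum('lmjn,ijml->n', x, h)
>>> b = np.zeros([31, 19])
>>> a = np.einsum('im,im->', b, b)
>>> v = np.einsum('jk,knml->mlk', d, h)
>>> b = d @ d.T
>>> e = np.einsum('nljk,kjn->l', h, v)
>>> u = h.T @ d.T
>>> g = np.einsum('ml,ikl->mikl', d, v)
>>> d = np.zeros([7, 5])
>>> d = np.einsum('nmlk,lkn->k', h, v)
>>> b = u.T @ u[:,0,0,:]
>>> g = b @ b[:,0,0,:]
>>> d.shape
(3,)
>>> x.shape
(3,)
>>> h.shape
(5, 7, 3, 3)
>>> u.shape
(3, 3, 7, 19)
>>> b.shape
(19, 7, 3, 19)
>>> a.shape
()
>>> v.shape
(3, 3, 5)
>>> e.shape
(7,)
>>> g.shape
(19, 7, 3, 19)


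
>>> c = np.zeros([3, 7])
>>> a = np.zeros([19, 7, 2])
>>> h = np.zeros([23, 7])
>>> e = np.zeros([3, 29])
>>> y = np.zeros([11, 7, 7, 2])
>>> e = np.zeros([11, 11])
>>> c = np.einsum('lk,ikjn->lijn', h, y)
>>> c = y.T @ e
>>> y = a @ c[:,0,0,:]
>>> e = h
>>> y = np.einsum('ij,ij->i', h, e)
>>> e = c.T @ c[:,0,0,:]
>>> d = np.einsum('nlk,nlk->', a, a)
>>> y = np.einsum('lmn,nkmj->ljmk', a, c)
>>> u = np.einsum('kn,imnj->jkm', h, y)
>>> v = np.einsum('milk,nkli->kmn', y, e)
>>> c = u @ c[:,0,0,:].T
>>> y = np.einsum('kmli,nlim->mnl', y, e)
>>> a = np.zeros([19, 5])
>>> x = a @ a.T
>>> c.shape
(7, 23, 2)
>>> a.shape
(19, 5)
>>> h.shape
(23, 7)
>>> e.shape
(11, 7, 7, 11)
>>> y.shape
(11, 11, 7)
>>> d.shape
()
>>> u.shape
(7, 23, 11)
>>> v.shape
(7, 19, 11)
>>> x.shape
(19, 19)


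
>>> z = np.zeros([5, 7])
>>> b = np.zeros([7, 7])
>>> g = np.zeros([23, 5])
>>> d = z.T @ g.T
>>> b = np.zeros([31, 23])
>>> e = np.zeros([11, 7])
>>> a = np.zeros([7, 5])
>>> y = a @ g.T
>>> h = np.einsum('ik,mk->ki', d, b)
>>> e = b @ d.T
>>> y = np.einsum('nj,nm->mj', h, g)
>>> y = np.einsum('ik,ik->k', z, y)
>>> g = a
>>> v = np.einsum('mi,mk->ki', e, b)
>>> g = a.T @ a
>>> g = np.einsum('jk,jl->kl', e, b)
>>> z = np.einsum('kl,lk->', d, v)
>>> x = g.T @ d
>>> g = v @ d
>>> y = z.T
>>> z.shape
()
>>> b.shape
(31, 23)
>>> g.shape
(23, 23)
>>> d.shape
(7, 23)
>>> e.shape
(31, 7)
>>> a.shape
(7, 5)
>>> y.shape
()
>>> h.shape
(23, 7)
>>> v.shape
(23, 7)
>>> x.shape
(23, 23)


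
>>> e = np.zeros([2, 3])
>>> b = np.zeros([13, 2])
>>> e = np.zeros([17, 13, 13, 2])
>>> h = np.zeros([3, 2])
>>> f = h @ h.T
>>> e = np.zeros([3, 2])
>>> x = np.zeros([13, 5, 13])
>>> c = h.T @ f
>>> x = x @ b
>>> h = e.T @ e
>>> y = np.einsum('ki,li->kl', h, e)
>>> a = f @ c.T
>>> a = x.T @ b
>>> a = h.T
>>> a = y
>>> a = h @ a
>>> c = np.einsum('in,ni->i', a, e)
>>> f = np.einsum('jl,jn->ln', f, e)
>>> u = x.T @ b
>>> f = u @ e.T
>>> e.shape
(3, 2)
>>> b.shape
(13, 2)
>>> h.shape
(2, 2)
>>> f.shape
(2, 5, 3)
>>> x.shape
(13, 5, 2)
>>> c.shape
(2,)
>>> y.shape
(2, 3)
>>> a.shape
(2, 3)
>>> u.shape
(2, 5, 2)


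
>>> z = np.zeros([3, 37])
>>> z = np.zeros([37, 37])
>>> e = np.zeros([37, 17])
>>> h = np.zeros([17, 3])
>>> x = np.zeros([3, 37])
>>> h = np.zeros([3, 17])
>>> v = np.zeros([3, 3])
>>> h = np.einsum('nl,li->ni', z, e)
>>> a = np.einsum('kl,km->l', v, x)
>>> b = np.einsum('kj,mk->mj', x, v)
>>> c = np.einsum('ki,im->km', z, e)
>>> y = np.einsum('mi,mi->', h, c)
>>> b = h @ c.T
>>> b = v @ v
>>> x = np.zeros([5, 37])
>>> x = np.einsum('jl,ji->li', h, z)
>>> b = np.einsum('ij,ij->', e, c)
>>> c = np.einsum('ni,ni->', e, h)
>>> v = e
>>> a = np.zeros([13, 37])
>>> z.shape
(37, 37)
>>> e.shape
(37, 17)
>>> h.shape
(37, 17)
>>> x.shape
(17, 37)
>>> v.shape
(37, 17)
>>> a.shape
(13, 37)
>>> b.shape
()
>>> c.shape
()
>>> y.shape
()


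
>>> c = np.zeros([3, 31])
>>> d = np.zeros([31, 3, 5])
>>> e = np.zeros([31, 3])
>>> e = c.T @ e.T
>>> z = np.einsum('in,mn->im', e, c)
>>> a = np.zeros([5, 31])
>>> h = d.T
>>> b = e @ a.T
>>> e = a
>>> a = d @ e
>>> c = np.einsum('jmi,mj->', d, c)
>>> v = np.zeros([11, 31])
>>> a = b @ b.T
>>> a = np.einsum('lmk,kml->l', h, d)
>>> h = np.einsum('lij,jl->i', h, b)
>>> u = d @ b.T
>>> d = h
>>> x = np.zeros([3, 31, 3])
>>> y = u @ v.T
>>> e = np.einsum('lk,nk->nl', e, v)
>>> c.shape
()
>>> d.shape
(3,)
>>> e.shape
(11, 5)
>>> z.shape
(31, 3)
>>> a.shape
(5,)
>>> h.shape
(3,)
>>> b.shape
(31, 5)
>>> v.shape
(11, 31)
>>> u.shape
(31, 3, 31)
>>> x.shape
(3, 31, 3)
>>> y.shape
(31, 3, 11)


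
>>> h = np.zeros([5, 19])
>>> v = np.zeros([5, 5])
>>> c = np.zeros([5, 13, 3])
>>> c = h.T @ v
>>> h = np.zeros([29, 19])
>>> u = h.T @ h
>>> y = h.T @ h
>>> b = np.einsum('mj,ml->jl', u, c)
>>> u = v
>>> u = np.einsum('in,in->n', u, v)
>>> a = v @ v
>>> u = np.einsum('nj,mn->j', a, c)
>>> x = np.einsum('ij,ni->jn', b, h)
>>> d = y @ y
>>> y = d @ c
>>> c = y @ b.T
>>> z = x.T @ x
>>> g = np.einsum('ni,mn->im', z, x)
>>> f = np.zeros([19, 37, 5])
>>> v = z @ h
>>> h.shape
(29, 19)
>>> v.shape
(29, 19)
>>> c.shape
(19, 19)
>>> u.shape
(5,)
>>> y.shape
(19, 5)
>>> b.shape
(19, 5)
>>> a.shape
(5, 5)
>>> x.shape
(5, 29)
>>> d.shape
(19, 19)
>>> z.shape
(29, 29)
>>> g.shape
(29, 5)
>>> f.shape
(19, 37, 5)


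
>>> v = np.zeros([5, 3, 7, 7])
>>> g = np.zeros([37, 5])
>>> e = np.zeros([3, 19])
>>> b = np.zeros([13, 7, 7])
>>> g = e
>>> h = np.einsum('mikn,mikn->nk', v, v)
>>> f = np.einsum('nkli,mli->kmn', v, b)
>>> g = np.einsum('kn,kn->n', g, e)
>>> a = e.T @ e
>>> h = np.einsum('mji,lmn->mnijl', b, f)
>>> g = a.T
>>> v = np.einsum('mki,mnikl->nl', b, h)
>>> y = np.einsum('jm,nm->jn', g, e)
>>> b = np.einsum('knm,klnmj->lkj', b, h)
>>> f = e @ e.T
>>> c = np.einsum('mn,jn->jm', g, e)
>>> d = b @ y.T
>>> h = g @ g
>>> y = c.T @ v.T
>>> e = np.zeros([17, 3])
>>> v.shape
(5, 3)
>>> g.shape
(19, 19)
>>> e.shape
(17, 3)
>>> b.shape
(5, 13, 3)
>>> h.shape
(19, 19)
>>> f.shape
(3, 3)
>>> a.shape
(19, 19)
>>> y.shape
(19, 5)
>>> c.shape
(3, 19)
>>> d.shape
(5, 13, 19)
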